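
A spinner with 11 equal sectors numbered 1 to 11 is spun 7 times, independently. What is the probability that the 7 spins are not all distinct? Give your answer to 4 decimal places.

P(all 7 different) = 11/11 · 10/11 · ··· · 5/11 ≈ 0.0853.
P(at least two equal) = 1 − 0.0853 = 0.9147.

0.9147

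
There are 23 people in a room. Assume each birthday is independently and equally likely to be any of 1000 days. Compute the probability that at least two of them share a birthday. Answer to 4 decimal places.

0.2250

It's easier to compute the probability that all 23 are distinct.
P(all distinct) = 1000/1000 · 999/1000 · ··· · 978/1000 ≈ 0.7750.
So the probability of at least one match is 1 − 0.7750 = 0.2250.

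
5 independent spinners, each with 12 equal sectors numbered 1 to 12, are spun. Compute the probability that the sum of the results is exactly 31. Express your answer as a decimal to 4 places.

There are 12^5 = 248832 equally likely outcomes.
The number of ordered 5-tuples from {1,…,12} summing to 31 is 12255.
P(sum = 31) = 12255/248832 = 4085/82944 ≈ 0.0493.

0.0493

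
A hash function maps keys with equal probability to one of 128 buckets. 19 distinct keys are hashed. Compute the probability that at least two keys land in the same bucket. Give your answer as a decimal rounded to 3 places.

It's easier to compute the probability that all 19 are distinct.
P(all distinct) = 128/128 · 127/128 · ··· · 110/128 ≈ 0.245.
So the probability of at least one match is 1 − 0.245 = 0.755.

0.755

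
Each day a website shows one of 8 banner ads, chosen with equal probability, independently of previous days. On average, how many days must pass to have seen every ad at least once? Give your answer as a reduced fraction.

After i distinct types are collected, each trial gives a new one with probability (8−i)/8, so the expected wait for the next new type is 8/(8−i).
E = 8/8 + 8/7 + 8/6 + 8/5 + 8/4 + 8/3 + 8/2 + 8/1 = 761/35.

761/35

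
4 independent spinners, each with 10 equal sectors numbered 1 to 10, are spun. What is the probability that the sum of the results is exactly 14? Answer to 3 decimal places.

There are 10^4 = 10000 equally likely outcomes.
The number of ordered 4-tuples from {1,…,10} summing to 14 is 282.
P(sum = 14) = 282/10000 = 141/5000 ≈ 0.028.

0.028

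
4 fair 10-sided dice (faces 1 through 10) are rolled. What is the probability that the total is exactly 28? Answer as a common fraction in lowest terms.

There are 10^4 = 10000 equally likely outcomes.
The number of ordered 4-tuples from {1,…,10} summing to 28 is 415.
P(sum = 28) = 415/10000 = 83/2000.

83/2000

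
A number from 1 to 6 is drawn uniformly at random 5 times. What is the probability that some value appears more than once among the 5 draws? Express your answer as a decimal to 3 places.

P(all 5 different) = 6/6 · 5/6 · ··· · 2/6 ≈ 0.093.
P(at least two equal) = 1 − 0.093 = 0.907.

0.907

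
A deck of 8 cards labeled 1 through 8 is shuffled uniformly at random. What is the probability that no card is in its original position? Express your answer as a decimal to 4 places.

This is the derangement probability: permutations of 8 with no fixed point.
D(8) = 8! · (1 − 1/1! + 1/2! − ··· + (−1)^8/8!) = 14833.
P = 14833/40320 = 2119/5760 ≈ 0.3679.

0.3679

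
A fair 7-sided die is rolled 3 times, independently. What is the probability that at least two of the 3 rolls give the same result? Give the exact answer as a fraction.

19/49

P(all 3 different) = 7/7 · 6/7 · ··· · 5/7 = 30/49.
P(at least two equal) = 1 − 30/49 = 19/49.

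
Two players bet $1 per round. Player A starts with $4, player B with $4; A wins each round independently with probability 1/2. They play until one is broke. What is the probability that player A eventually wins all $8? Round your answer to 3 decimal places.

With a fair step, P(i) = ½P(i−1) + ½P(i+1) with P(0)=0, P(8)=1 has the linear solution P(i) = i/8.
P(4) = 4/8 = 1/2 ≈ 0.500.

0.500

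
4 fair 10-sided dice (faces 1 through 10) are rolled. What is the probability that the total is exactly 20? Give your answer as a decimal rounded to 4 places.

0.0633

There are 10^4 = 10000 equally likely outcomes.
The number of ordered 4-tuples from {1,…,10} summing to 20 is 633.
P(sum = 20) = 633/10000 ≈ 0.0633.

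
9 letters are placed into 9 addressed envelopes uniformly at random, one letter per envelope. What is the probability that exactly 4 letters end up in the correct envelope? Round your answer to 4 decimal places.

Choose which 4 of the 9 are fixed: C(9,4) = 126 ways.
The remaining 5 must have no fixed point: D(5) = 44.
P = 126·44/362880 = 11/720 ≈ 0.0153.

0.0153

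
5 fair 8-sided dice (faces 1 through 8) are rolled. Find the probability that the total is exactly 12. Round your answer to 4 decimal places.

0.0101

There are 8^5 = 32768 equally likely outcomes.
The number of ordered 5-tuples from {1,…,8} summing to 12 is 330.
P(sum = 12) = 330/32768 = 165/16384 ≈ 0.0101.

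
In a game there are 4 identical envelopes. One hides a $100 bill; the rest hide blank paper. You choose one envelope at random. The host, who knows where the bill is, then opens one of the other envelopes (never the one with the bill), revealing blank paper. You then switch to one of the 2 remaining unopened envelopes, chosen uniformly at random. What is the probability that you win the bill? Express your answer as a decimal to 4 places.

0.3750

Your original envelope holds the bill with probability 1/4, so the other 3 collectively hold it with probability 3/4.
The host can always find an empty envelope to open, so this doesn't change that 3/4; it is now spread over the 2 remaining unopened envelopes.
P(win by switching) = (3/4) · (1/2) = 3/8 ≈ 0.3750.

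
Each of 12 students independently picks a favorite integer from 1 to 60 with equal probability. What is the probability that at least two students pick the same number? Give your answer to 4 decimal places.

0.6921

It's easier to compute the probability that all 12 are distinct.
P(all distinct) = 60/60 · 59/60 · ··· · 49/60 ≈ 0.3079.
So the probability of at least one match is 1 − 0.3079 = 0.6921.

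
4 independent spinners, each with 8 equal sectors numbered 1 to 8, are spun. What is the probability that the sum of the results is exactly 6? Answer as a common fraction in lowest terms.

There are 8^4 = 4096 equally likely outcomes.
The number of ordered 4-tuples from {1,…,8} summing to 6 is 10.
P(sum = 6) = 10/4096 = 5/2048.

5/2048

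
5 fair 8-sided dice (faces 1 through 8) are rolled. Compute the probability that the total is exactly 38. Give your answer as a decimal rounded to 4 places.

There are 8^5 = 32768 equally likely outcomes.
The number of ordered 5-tuples from {1,…,8} summing to 38 is 15.
P(sum = 38) = 15/32768 ≈ 0.0005.

0.0005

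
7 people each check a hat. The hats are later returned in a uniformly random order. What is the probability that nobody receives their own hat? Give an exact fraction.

103/280

This is the derangement probability: permutations of 7 with no fixed point.
D(7) = 7! · (1 − 1/1! + 1/2! − ··· + (−1)^7/7!) = 1854.
P = 1854/5040 = 103/280.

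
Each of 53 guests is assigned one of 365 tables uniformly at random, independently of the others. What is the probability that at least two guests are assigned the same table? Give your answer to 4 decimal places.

0.9811

It's easier to compute the probability that all 53 are distinct.
P(all distinct) = 365/365 · 364/365 · ··· · 313/365 ≈ 0.0189.
So the probability of at least one match is 1 − 0.0189 = 0.9811.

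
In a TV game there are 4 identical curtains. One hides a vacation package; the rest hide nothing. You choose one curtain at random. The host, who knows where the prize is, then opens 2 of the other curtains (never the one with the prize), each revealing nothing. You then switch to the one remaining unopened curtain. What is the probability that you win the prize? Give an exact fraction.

3/4

Your original curtain holds the prize with probability 1/4, so the other 3 collectively hold it with probability 3/4.
The host can always find 2 empty curtains to open, so the reveals don't change that 3/4; it is now spread over the 1 remaining unopened curtain.
P(win by switching) = (3/4) · (1/1) = 3/4.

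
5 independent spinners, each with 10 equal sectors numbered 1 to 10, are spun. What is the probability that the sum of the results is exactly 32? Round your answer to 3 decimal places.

There are 10^5 = 100000 equally likely outcomes.
The number of ordered 5-tuples from {1,…,10} summing to 32 is 4840.
P(sum = 32) = 4840/100000 = 121/2500 ≈ 0.048.

0.048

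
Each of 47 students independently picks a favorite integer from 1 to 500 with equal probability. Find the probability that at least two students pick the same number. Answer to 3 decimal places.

It's easier to compute the probability that all 47 are distinct.
P(all distinct) = 500/500 · 499/500 · ··· · 454/500 ≈ 0.107.
So the probability of at least one match is 1 − 0.107 = 0.893.

0.893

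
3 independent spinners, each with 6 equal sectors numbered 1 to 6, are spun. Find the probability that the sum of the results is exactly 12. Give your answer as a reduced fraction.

25/216

There are 6^3 = 216 equally likely outcomes.
The number of ordered 3-tuples from {1,…,6} summing to 12 is 25.
P(sum = 12) = 25/216.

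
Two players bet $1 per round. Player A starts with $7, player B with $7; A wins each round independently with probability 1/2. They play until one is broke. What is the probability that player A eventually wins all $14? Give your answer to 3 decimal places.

With a fair step, P(i) = ½P(i−1) + ½P(i+1) with P(0)=0, P(14)=1 has the linear solution P(i) = i/14.
P(7) = 7/14 = 1/2 ≈ 0.500.

0.500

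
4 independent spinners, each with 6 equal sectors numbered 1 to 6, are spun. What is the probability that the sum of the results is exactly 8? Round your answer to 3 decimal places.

There are 6^4 = 1296 equally likely outcomes.
The number of ordered 4-tuples from {1,…,6} summing to 8 is 35.
P(sum = 8) = 35/1296 ≈ 0.027.

0.027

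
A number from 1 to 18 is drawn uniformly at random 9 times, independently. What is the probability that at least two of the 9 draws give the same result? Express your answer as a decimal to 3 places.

0.911

P(all 9 different) = 18/18 · 17/18 · ··· · 10/18 ≈ 0.089.
P(at least two equal) = 1 − 0.089 = 0.911.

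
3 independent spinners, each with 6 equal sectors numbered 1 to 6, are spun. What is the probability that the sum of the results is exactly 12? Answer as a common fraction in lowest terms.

25/216

There are 6^3 = 216 equally likely outcomes.
The number of ordered 3-tuples from {1,…,6} summing to 12 is 25.
P(sum = 12) = 25/216.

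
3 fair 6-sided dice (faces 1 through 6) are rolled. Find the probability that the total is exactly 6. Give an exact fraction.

5/108

There are 6^3 = 216 equally likely outcomes.
The number of ordered 3-tuples from {1,…,6} summing to 6 is 10.
P(sum = 6) = 10/216 = 5/108.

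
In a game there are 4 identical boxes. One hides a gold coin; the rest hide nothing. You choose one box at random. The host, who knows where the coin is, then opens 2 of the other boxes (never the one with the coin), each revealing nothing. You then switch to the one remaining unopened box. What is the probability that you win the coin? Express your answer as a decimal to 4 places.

0.7500

Your original box holds the coin with probability 1/4, so the other 3 collectively hold it with probability 3/4.
The host can always find 2 empty boxes to open, so the reveals don't change that 3/4; it is now spread over the 1 remaining unopened box.
P(win by switching) = (3/4) · (1/1) = 3/4 ≈ 0.7500.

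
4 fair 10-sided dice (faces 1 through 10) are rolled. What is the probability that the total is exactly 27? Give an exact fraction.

6/125

There are 10^4 = 10000 equally likely outcomes.
The number of ordered 4-tuples from {1,…,10} summing to 27 is 480.
P(sum = 27) = 480/10000 = 6/125.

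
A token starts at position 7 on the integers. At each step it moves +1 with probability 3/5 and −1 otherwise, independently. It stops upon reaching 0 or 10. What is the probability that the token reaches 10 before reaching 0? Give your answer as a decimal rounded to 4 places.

Let r = q/p = (2/5)/(3/5) = 2/3. The recurrence P(i) = p·P(i+1) + q·P(i−1) with P(0)=0, P(10)=1 gives P(i) = (1 − r^i)/(1 − r^10).
P(7) = (1 − (2/3)^7) / (1 − (2/3)^10) = 55593/58025 ≈ 0.9581.

0.9581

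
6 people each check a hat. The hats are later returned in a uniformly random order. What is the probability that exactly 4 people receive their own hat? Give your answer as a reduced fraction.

Choose which 4 of the 6 are fixed: C(6,4) = 15 ways.
The remaining 2 must have no fixed point: D(2) = 1.
P = 15·1/720 = 1/48.

1/48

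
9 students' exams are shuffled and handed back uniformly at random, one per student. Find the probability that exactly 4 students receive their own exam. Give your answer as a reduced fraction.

Choose which 4 of the 9 are fixed: C(9,4) = 126 ways.
The remaining 5 must have no fixed point: D(5) = 44.
P = 126·44/362880 = 11/720.

11/720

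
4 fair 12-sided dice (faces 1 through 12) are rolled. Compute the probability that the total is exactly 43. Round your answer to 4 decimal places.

There are 12^4 = 20736 equally likely outcomes.
The number of ordered 4-tuples from {1,…,12} summing to 43 is 56.
P(sum = 43) = 56/20736 = 7/2592 ≈ 0.0027.

0.0027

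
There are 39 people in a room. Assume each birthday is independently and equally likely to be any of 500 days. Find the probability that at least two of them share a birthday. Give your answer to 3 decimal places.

0.782

It's easier to compute the probability that all 39 are distinct.
P(all distinct) = 500/500 · 499/500 · ··· · 462/500 ≈ 0.218.
So the probability of at least one match is 1 − 0.218 = 0.782.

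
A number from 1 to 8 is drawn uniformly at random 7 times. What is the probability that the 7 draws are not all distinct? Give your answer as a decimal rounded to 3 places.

P(all 7 different) = 8/8 · 7/8 · ··· · 2/8 ≈ 0.019.
P(at least two equal) = 1 − 0.019 = 0.981.

0.981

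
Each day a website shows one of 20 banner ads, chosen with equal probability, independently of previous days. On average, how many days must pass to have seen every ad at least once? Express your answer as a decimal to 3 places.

After i distinct types are collected, each trial gives a new one with probability (20−i)/20, so the expected wait for the next new type is 20/(20−i).
E = 20/20 + 20/19 + 20/18 + 20/17 + 20/16 + 20/15 + 20/14 + 20/13 + 20/12 + 20/11 + 20/10 + 20/9 + 20/8 + 20/7 + 20/6 + 20/5 + 20/4 + 20/3 + 20/2 + 20/1 = 279175675/3879876 ≈ 71.955.

71.955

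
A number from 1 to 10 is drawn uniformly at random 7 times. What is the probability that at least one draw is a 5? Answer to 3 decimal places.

0.522

P(no draw is a 5) = (9/10)^7 ≈ 0.478.
P(at least one) = 1 − 0.478 = 0.522.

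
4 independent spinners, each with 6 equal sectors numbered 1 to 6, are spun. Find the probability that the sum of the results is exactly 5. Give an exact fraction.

1/324

There are 6^4 = 1296 equally likely outcomes.
The number of ordered 4-tuples from {1,…,6} summing to 5 is 4.
P(sum = 5) = 4/1296 = 1/324.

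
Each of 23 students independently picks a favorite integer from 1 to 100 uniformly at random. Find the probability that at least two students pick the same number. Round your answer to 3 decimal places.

It's easier to compute the probability that all 23 are distinct.
P(all distinct) = 100/100 · 99/100 · ··· · 78/100 ≈ 0.064.
So the probability of at least one match is 1 − 0.064 = 0.936.

0.936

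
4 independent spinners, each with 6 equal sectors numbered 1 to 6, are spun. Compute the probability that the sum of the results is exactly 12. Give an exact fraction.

125/1296

There are 6^4 = 1296 equally likely outcomes.
The number of ordered 4-tuples from {1,…,6} summing to 12 is 125.
P(sum = 12) = 125/1296.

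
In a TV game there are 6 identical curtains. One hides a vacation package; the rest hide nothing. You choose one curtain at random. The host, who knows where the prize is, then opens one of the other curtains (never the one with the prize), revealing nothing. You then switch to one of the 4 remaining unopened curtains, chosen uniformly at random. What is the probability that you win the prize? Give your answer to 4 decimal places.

0.2083

Your original curtain holds the prize with probability 1/6, so the other 5 collectively hold it with probability 5/6.
The host can always find an empty curtain to open, so this doesn't change that 5/6; it is now spread over the 4 remaining unopened curtains.
P(win by switching) = (5/6) · (1/4) = 5/24 ≈ 0.2083.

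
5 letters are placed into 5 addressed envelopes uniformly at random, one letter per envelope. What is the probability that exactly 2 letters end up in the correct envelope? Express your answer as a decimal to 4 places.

0.1667

Choose which 2 of the 5 are fixed: C(5,2) = 10 ways.
The remaining 3 must have no fixed point: D(3) = 2.
P = 10·2/120 = 1/6 ≈ 0.1667.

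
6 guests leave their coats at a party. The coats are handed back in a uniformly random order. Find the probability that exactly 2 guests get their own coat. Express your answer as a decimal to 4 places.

0.1875

Choose which 2 of the 6 are fixed: C(6,2) = 15 ways.
The remaining 4 must have no fixed point: D(4) = 9.
P = 15·9/720 = 3/16 ≈ 0.1875.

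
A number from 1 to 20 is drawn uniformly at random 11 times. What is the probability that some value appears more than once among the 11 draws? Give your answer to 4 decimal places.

P(all 11 different) = 20/20 · 19/20 · ··· · 10/20 ≈ 0.0327.
P(at least two equal) = 1 − 0.0327 = 0.9673.

0.9673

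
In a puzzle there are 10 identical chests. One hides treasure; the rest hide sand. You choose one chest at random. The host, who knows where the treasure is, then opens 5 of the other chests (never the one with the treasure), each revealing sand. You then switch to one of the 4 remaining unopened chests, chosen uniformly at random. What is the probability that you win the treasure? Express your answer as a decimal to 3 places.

0.225

Your original chest holds the treasure with probability 1/10, so the other 9 collectively hold it with probability 9/10.
The host can always find 5 empty chests to open, so the reveals don't change that 9/10; it is now spread over the 4 remaining unopened chests.
P(win by switching) = (9/10) · (1/4) = 9/40 ≈ 0.225.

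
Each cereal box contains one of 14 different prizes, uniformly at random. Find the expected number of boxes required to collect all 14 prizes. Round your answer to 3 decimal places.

After i distinct types are collected, each trial gives a new one with probability (14−i)/14, so the expected wait for the next new type is 14/(14−i).
E = 14/14 + 14/13 + 14/12 + 14/11 + 14/10 + 14/9 + 14/8 + 14/7 + 14/6 + 14/5 + 14/4 + 14/3 + 14/2 + 14/1 = 1171733/25740 ≈ 45.522.

45.522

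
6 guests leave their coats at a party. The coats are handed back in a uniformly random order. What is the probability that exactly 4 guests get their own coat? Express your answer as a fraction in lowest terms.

Choose which 4 of the 6 are fixed: C(6,4) = 15 ways.
The remaining 2 must have no fixed point: D(2) = 1.
P = 15·1/720 = 1/48.

1/48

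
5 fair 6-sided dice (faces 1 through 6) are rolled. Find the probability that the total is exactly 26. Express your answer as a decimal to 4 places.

0.0090

There are 6^5 = 7776 equally likely outcomes.
The number of ordered 5-tuples from {1,…,6} summing to 26 is 70.
P(sum = 26) = 70/7776 = 35/3888 ≈ 0.0090.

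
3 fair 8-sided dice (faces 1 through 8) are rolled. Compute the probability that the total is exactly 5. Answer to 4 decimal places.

There are 8^3 = 512 equally likely outcomes.
The number of ordered 3-tuples from {1,…,8} summing to 5 is 6.
P(sum = 5) = 6/512 = 3/256 ≈ 0.0117.

0.0117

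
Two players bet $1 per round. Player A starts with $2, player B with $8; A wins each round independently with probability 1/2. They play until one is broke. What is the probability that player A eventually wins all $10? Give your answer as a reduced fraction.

With a fair step, P(i) = ½P(i−1) + ½P(i+1) with P(0)=0, P(10)=1 has the linear solution P(i) = i/10.
P(2) = 2/10 = 1/5.

1/5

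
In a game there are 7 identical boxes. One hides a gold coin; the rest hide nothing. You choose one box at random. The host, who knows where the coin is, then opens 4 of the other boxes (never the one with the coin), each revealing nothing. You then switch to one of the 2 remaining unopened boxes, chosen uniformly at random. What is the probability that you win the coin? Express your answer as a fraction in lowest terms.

3/7

Your original box holds the coin with probability 1/7, so the other 6 collectively hold it with probability 6/7.
The host can always find 4 empty boxes to open, so the reveals don't change that 6/7; it is now spread over the 2 remaining unopened boxes.
P(win by switching) = (6/7) · (1/2) = 3/7.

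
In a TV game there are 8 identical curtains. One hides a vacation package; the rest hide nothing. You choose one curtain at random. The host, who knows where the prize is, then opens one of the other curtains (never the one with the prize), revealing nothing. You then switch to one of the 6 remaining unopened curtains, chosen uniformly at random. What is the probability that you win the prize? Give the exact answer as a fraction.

7/48

Your original curtain holds the prize with probability 1/8, so the other 7 collectively hold it with probability 7/8.
The host can always find an empty curtain to open, so this doesn't change that 7/8; it is now spread over the 6 remaining unopened curtains.
P(win by switching) = (7/8) · (1/6) = 7/48.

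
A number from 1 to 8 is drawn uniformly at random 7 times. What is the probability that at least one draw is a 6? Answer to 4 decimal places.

0.6073

P(no draw is a 6) = (7/8)^7 ≈ 0.3927.
P(at least one) = 1 − 0.3927 = 0.6073.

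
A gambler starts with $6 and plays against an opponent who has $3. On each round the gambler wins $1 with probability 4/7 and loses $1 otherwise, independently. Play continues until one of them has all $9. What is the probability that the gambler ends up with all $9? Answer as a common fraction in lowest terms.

Let r = q/p = (3/7)/(4/7) = 3/4. The recurrence P(i) = p·P(i+1) + q·P(i−1) with P(0)=0, P(9)=1 gives P(i) = (1 − r^i)/(1 − r^9).
P(6) = (1 − (3/4)^6) / (1 − (3/4)^9) = 5824/6553.

5824/6553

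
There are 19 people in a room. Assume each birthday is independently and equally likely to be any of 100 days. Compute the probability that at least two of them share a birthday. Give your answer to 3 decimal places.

0.839

It's easier to compute the probability that all 19 are distinct.
P(all distinct) = 100/100 · 99/100 · ··· · 82/100 ≈ 0.161.
So the probability of at least one match is 1 − 0.161 = 0.839.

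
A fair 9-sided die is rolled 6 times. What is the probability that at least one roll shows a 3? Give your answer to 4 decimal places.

0.5067

P(no roll shows a 3) = (8/9)^6 ≈ 0.4933.
P(at least one) = 1 − 0.4933 = 0.5067.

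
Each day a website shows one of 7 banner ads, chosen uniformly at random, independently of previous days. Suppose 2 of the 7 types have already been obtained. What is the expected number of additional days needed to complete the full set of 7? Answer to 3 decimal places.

15.983

Starting from 2 distinct types, each trial gives a new one with probability (7−i)/7 when i types are held, so the wait for the next new type is 7/(7−i).
E = 7/5 + 7/4 + 7/3 + 7/2 + 7/1 = 959/60 ≈ 15.983.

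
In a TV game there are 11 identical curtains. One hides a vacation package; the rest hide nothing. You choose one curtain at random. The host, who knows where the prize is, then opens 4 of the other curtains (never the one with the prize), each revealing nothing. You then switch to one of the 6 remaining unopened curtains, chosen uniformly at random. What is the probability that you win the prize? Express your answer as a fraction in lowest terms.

5/33

Your original curtain holds the prize with probability 1/11, so the other 10 collectively hold it with probability 10/11.
The host can always find 4 empty curtains to open, so the reveals don't change that 10/11; it is now spread over the 6 remaining unopened curtains.
P(win by switching) = (10/11) · (1/6) = 5/33.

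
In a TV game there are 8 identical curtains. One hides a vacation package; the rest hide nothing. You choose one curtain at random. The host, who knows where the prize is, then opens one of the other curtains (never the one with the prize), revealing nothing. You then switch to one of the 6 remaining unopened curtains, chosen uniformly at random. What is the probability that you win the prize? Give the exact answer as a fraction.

7/48

Your original curtain holds the prize with probability 1/8, so the other 7 collectively hold it with probability 7/8.
The host can always find an empty curtain to open, so this doesn't change that 7/8; it is now spread over the 6 remaining unopened curtains.
P(win by switching) = (7/8) · (1/6) = 7/48.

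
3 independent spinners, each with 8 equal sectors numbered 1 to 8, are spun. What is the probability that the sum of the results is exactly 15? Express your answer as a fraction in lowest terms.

There are 8^3 = 512 equally likely outcomes.
The number of ordered 3-tuples from {1,…,8} summing to 15 is 46.
P(sum = 15) = 46/512 = 23/256.

23/256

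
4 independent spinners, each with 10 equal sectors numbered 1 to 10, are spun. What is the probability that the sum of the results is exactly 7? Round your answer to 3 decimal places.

0.002

There are 10^4 = 10000 equally likely outcomes.
The number of ordered 4-tuples from {1,…,10} summing to 7 is 20.
P(sum = 7) = 20/10000 = 1/500 ≈ 0.002.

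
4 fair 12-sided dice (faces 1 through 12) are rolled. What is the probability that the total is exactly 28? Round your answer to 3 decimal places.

0.054

There are 12^4 = 20736 equally likely outcomes.
The number of ordered 4-tuples from {1,…,12} summing to 28 is 1111.
P(sum = 28) = 1111/20736 ≈ 0.054.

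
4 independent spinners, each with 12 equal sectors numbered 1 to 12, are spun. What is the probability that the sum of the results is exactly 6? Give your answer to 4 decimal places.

There are 12^4 = 20736 equally likely outcomes.
The number of ordered 4-tuples from {1,…,12} summing to 6 is 10.
P(sum = 6) = 10/20736 = 5/10368 ≈ 0.0005.

0.0005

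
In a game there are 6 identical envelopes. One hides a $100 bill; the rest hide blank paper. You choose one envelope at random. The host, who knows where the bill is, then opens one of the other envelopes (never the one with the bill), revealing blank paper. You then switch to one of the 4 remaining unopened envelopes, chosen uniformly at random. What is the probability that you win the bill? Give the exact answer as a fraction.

5/24

Your original envelope holds the bill with probability 1/6, so the other 5 collectively hold it with probability 5/6.
The host can always find an empty envelope to open, so this doesn't change that 5/6; it is now spread over the 4 remaining unopened envelopes.
P(win by switching) = (5/6) · (1/4) = 5/24.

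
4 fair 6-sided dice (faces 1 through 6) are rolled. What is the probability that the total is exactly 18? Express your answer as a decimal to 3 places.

There are 6^4 = 1296 equally likely outcomes.
The number of ordered 4-tuples from {1,…,6} summing to 18 is 80.
P(sum = 18) = 80/1296 = 5/81 ≈ 0.062.

0.062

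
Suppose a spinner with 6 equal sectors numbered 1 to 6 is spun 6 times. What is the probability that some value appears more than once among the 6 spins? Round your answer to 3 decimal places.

P(all 6 different) = 6/6 · 5/6 · ··· · 1/6 ≈ 0.015.
P(at least two equal) = 1 − 0.015 = 0.985.

0.985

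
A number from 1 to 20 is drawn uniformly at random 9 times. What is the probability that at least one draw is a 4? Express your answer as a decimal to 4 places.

0.3698

P(no draw is a 4) = (19/20)^9 ≈ 0.6302.
P(at least one) = 1 − 0.6302 = 0.3698.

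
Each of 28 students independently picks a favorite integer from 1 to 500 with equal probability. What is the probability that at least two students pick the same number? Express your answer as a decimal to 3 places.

It's easier to compute the probability that all 28 are distinct.
P(all distinct) = 500/500 · 499/500 · ··· · 473/500 ≈ 0.463.
So the probability of at least one match is 1 − 0.463 = 0.537.

0.537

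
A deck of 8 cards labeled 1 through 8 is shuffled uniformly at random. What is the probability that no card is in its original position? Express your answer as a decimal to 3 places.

0.368

This is the derangement probability: permutations of 8 with no fixed point.
D(8) = 8! · (1 − 1/1! + 1/2! − ··· + (−1)^8/8!) = 14833.
P = 14833/40320 = 2119/5760 ≈ 0.368.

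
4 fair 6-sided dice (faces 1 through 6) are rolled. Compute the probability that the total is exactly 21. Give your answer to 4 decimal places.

There are 6^4 = 1296 equally likely outcomes.
The number of ordered 4-tuples from {1,…,6} summing to 21 is 20.
P(sum = 21) = 20/1296 = 5/324 ≈ 0.0154.

0.0154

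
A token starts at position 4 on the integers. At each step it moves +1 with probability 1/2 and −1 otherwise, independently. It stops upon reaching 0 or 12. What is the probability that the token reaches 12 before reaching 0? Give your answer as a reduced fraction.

With a fair step, P(i) = ½P(i−1) + ½P(i+1) with P(0)=0, P(12)=1 has the linear solution P(i) = i/12.
P(4) = 4/12 = 1/3.

1/3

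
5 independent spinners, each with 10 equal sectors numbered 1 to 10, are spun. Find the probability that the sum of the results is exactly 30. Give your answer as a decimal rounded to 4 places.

There are 10^5 = 100000 equally likely outcomes.
The number of ordered 5-tuples from {1,…,10} summing to 30 is 5631.
P(sum = 30) = 5631/100000 ≈ 0.0563.

0.0563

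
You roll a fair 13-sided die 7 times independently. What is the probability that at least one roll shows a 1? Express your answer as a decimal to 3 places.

P(no roll shows a 1) = (12/13)^7 ≈ 0.571.
P(at least one) = 1 − 0.571 = 0.429.

0.429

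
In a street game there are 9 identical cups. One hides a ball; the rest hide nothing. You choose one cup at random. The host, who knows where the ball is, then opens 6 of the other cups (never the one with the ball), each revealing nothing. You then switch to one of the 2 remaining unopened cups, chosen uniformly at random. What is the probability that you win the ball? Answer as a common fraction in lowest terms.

4/9

Your original cup holds the ball with probability 1/9, so the other 8 collectively hold it with probability 8/9.
The host can always find 6 empty cups to open, so the reveals don't change that 8/9; it is now spread over the 2 remaining unopened cups.
P(win by switching) = (8/9) · (1/2) = 4/9.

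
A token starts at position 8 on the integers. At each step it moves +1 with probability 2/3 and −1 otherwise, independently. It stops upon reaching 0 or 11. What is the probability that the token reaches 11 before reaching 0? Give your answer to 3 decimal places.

Let r = q/p = (1/3)/(2/3) = 1/2. The recurrence P(i) = p·P(i+1) + q·P(i−1) with P(0)=0, P(11)=1 gives P(i) = (1 − r^i)/(1 − r^11).
P(8) = (1 − (1/2)^8) / (1 − (1/2)^11) = 2040/2047 ≈ 0.997.

0.997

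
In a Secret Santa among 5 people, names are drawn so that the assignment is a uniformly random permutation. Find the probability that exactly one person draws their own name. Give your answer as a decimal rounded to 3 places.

0.375

Choose which one is fixed: C(5,1) = 5 ways.
The remaining 4 must have no fixed point: D(4) = 9.
P = 5·9/120 = 3/8 ≈ 0.375.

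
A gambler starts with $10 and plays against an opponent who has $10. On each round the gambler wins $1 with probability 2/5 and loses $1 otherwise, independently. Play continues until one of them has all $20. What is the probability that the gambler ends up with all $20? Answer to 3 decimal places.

Let r = q/p = (3/5)/(2/5) = 3/2. The recurrence P(i) = p·P(i+1) + q·P(i−1) with P(0)=0, P(20)=1 gives P(i) = (1 − r^i)/(1 − r^20).
P(10) = (1 − (3/2)^10) / (1 − (3/2)^20) = 1024/60073 ≈ 0.017.

0.017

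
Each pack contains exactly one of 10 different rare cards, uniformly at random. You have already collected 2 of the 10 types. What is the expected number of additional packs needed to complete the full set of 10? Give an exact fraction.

Starting from 2 distinct types, each trial gives a new one with probability (10−i)/10 when i types are held, so the wait for the next new type is 10/(10−i).
E = 10/8 + 10/7 + 10/6 + 10/5 + 10/4 + 10/3 + 10/2 + 10/1 = 761/28.

761/28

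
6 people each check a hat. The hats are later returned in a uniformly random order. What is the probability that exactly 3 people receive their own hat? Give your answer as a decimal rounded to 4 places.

0.0556

Choose which 3 of the 6 are fixed: C(6,3) = 20 ways.
The remaining 3 must have no fixed point: D(3) = 2.
P = 20·2/720 = 1/18 ≈ 0.0556.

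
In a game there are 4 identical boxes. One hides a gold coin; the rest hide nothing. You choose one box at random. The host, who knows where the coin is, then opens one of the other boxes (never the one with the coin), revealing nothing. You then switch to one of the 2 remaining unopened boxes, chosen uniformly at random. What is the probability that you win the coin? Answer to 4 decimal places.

0.3750

Your original box holds the coin with probability 1/4, so the other 3 collectively hold it with probability 3/4.
The host can always find an empty box to open, so this doesn't change that 3/4; it is now spread over the 2 remaining unopened boxes.
P(win by switching) = (3/4) · (1/2) = 3/8 ≈ 0.3750.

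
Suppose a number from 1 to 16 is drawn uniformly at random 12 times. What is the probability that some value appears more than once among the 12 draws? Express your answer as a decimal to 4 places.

P(all 12 different) = 16/16 · 15/16 · ··· · 5/16 ≈ 0.0031.
P(at least two equal) = 1 − 0.0031 = 0.9969.

0.9969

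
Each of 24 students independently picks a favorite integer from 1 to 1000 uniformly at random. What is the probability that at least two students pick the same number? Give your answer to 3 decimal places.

0.243

It's easier to compute the probability that all 24 are distinct.
P(all distinct) = 1000/1000 · 999/1000 · ··· · 977/1000 ≈ 0.757.
So the probability of at least one match is 1 − 0.757 = 0.243.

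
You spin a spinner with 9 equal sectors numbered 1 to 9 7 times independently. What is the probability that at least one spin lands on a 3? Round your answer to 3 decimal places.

P(no spin lands on a 3) = (8/9)^7 ≈ 0.438.
P(at least one) = 1 − 0.438 = 0.562.

0.562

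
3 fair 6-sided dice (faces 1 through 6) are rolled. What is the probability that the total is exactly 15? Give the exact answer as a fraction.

5/108

There are 6^3 = 216 equally likely outcomes.
The number of ordered 3-tuples from {1,…,6} summing to 15 is 10.
P(sum = 15) = 10/216 = 5/108.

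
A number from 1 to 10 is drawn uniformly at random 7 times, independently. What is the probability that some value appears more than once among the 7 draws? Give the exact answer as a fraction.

2936/3125

P(all 7 different) = 10/10 · 9/10 · ··· · 4/10 = 189/3125.
P(at least two equal) = 1 − 189/3125 = 2936/3125.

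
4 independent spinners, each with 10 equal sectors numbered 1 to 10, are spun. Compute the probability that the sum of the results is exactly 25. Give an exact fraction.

37/625

There are 10^4 = 10000 equally likely outcomes.
The number of ordered 4-tuples from {1,…,10} summing to 25 is 592.
P(sum = 25) = 592/10000 = 37/625.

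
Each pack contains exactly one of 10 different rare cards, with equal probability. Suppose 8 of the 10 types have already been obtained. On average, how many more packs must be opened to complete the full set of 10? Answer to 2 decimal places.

15.00

Starting from 8 distinct types, each trial gives a new one with probability (10−i)/10 when i types are held, so the wait for the next new type is 10/(10−i).
E = 10/2 + 10/1 = 15 ≈ 15.00.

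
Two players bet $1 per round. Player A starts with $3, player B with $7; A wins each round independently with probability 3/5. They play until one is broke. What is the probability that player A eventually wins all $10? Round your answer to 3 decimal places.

Let r = q/p = (2/5)/(3/5) = 2/3. The recurrence P(i) = p·P(i+1) + q·P(i−1) with P(0)=0, P(10)=1 gives P(i) = (1 − r^i)/(1 − r^10).
P(3) = (1 − (2/3)^3) / (1 − (2/3)^10) = 41553/58025 ≈ 0.716.

0.716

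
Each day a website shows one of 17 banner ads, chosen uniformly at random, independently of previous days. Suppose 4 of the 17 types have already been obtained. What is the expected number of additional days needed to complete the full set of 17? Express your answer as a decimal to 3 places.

54.062

Starting from 4 distinct types, each trial gives a new one with probability (17−i)/17 when i types are held, so the wait for the next new type is 17/(17−i).
E = 17/13 + 17/12 + 17/11 + 17/10 + 17/9 + 17/8 + 17/7 + 17/6 + 17/5 + 17/4 + 17/3 + 17/2 + 17/1 = 19481881/360360 ≈ 54.062.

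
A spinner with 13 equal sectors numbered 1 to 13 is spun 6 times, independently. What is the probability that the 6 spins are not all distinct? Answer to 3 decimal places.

P(all 6 different) = 13/13 · 12/13 · ··· · 8/13 ≈ 0.256.
P(at least two equal) = 1 − 0.256 = 0.744.

0.744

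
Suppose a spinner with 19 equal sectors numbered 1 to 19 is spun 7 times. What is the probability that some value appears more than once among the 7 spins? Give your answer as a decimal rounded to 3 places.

0.716

P(all 7 different) = 19/19 · 18/19 · ··· · 13/19 ≈ 0.284.
P(at least two equal) = 1 − 0.284 = 0.716.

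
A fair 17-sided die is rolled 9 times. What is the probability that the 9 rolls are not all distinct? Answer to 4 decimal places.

0.9256

P(all 9 different) = 17/17 · 16/17 · ··· · 9/17 ≈ 0.0744.
P(at least two equal) = 1 − 0.0744 = 0.9256.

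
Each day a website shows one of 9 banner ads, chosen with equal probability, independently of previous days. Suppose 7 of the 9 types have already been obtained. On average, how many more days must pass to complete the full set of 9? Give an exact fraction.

27/2

Starting from 7 distinct types, each trial gives a new one with probability (9−i)/9 when i types are held, so the wait for the next new type is 9/(9−i).
E = 9/2 + 9/1 = 27/2.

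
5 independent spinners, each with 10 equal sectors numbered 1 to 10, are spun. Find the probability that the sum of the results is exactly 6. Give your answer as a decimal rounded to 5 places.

There are 10^5 = 100000 equally likely outcomes.
The number of ordered 5-tuples from {1,…,10} summing to 6 is 5.
P(sum = 6) = 5/100000 = 1/20000 ≈ 0.00005.

0.00005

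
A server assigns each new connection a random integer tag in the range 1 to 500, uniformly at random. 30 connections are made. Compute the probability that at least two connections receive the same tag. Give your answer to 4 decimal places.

0.5884

It's easier to compute the probability that all 30 are distinct.
P(all distinct) = 500/500 · 499/500 · ··· · 471/500 ≈ 0.4116.
So the probability of at least one match is 1 − 0.4116 = 0.5884.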